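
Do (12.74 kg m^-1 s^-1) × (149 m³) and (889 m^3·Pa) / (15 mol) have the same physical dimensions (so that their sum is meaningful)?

Expand each in SI base units:
  (12.74 kg m^-1 s^-1) × (149 m³):  [kg·m⁻¹·s⁻¹] · [m³] = kg·m²·s⁻¹
  (889 m^3·Pa) / (15 mol):  [kg·m²·s⁻²] / [mol] = kg·m²·s⁻²·mol⁻¹
kg·m²·s⁻¹ ≠ kg·m²·s⁻²·mol⁻¹, so they cannot be added.

No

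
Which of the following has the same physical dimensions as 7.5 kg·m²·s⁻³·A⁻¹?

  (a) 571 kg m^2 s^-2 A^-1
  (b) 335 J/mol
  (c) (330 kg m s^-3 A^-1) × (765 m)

(c)

Reference: kg·m²·s⁻³·A⁻¹.
Each option:
  (a) kg·m²·s⁻²·A⁻¹
  (b) J·mol⁻¹ = N·m·mol⁻¹ = kg·m²·s⁻²·mol⁻¹
  (c) [kg·m·s⁻³·A⁻¹] · [m] = kg·m²·s⁻³·A⁻¹  ← same
Only (c) matches kg·m²·s⁻³·A⁻¹.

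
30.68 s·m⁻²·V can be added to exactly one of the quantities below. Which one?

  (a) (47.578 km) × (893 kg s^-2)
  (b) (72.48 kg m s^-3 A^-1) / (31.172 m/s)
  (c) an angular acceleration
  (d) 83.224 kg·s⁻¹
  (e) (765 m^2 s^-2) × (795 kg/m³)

Reference: V·s·m⁻² = J·C⁻¹·s·m⁻² = kg·s⁻²·A⁻¹.
Each option:
  (a) [m] · [kg·s⁻²] = kg·m·s⁻²
  (b) [kg·m·s⁻³·A⁻¹] / [m·s⁻¹] = kg·s⁻²·A⁻¹  ← same
  (c) [angular acceleration] = s⁻²
  (d) kg·s⁻¹
  (e) [m²·s⁻²] · [kg·m⁻³] = kg·m⁻¹·s⁻²
Only (b) matches kg·s⁻²·A⁻¹.

(b)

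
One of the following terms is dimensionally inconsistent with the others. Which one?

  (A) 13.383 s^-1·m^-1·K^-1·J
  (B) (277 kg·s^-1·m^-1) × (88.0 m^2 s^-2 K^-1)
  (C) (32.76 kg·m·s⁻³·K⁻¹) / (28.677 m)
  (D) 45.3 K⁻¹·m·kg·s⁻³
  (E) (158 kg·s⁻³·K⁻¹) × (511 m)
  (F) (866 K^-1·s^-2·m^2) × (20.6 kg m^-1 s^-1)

(C)

Expand each in SI base units:
  (A) J·s⁻¹·m⁻¹·K⁻¹ = N·m·s⁻¹·m⁻¹·K⁻¹ = kg·m·s⁻³·K⁻¹
  (B) [kg·m⁻¹·s⁻¹] · [m²·s⁻²·K⁻¹] = kg·m·s⁻³·K⁻¹
  (C) [kg·m·s⁻³·K⁻¹] / [m] = kg·s⁻³·K⁻¹
  (D) kg·m·s⁻³·K⁻¹
  (E) [kg·s⁻³·K⁻¹] · [m] = kg·m·s⁻³·K⁻¹
  (F) [m²·s⁻²·K⁻¹] · [kg·m⁻¹·s⁻¹] = kg·m·s⁻³·K⁻¹
All reduce to kg·m·s⁻³·K⁻¹ except (C), which is kg·s⁻³·K⁻¹.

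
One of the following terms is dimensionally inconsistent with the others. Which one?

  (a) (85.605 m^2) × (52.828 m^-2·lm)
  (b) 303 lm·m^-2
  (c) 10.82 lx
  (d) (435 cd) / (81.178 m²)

Work out the base dimensions of each:
  (a) [m²] · [m⁻²·cd] = cd
  (b) lm·m⁻² = cd·m⁻² = m⁻²·cd
  (c) lx = lm·m⁻² = m⁻²·cd
  (d) [cd] / [m²] = m⁻²·cd
All reduce to m⁻²·cd except (a), which is cd.

(a)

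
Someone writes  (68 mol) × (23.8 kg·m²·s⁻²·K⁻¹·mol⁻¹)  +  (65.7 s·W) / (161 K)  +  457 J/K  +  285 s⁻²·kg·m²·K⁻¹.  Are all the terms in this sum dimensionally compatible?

Yes

Expand each in SI base units:
  (68 mol) × (23.8 kg·m²·s⁻²·K⁻¹·mol⁻¹):  [mol] · [kg·m²·s⁻²·K⁻¹·mol⁻¹] = kg·m²·s⁻²·K⁻¹
  (65.7 s·W) / (161 K):  [kg·m²·s⁻²] / [K] = kg·m²·s⁻²·K⁻¹
  457 J/K:  J·K⁻¹ = N·m·K⁻¹ = kg·m²·s⁻²·K⁻¹
  285 s⁻²·kg·m²·K⁻¹:  kg·m²·s⁻²·K⁻¹
Every term reduces to kg·m²·s⁻²·K⁻¹.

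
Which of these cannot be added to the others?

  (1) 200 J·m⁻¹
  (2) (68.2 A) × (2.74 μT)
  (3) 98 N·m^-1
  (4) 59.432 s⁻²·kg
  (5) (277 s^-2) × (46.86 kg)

Work out the base dimensions of each:
  (1) J·m⁻¹ = N·m·m⁻¹ = kg·m·s⁻²
  (2) [A] · [kg·s⁻²·A⁻¹] = kg·s⁻²
  (3) N·m⁻¹ = kg·m·s⁻²·m⁻¹ = kg·s⁻²
  (4) kg·s⁻²
  (5) [s⁻²] · [kg] = kg·s⁻²
All reduce to kg·s⁻² except (1), which is kg·m·s⁻².

(1)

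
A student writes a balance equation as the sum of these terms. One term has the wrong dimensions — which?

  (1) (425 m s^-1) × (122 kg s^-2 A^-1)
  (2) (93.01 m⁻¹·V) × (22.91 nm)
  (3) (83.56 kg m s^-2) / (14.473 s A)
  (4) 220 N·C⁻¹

(2)

Reduce each to base SI dimensions:
  (1) [m·s⁻¹] · [kg·s⁻²·A⁻¹] = kg·m·s⁻³·A⁻¹
  (2) [kg·m·s⁻³·A⁻¹] · [m] = kg·m²·s⁻³·A⁻¹
  (3) [kg·m·s⁻²] / [s·A] = kg·m·s⁻³·A⁻¹
  (4) N·C⁻¹ = kg·m·s⁻²·(s·A)⁻¹ = kg·m·s⁻³·A⁻¹
All reduce to kg·m·s⁻³·A⁻¹ except (2), which is kg·m²·s⁻³·A⁻¹.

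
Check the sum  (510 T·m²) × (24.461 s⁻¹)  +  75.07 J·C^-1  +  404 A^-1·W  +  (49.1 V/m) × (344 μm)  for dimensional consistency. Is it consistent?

Yes

Expand each in SI base units:
  (510 T·m²) × (24.461 s⁻¹):  [kg·m²·s⁻²·A⁻¹] · [s⁻¹] = kg·m²·s⁻³·A⁻¹
  75.07 J·C^-1:  J·C⁻¹ = N·m·(s·A)⁻¹ = kg·m²·s⁻³·A⁻¹
  404 A^-1·W:  W·A⁻¹ = J·s⁻¹·A⁻¹ = kg·m²·s⁻³·A⁻¹
  (49.1 V/m) × (344 μm):  [kg·m·s⁻³·A⁻¹] · [m] = kg·m²·s⁻³·A⁻¹
Every term reduces to kg·m²·s⁻³·A⁻¹.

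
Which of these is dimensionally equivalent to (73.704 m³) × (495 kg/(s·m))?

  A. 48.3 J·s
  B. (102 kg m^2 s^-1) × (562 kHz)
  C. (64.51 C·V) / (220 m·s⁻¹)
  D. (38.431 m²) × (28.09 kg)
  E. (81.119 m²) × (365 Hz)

Reference: [m³] · [kg·m⁻¹·s⁻¹] = kg·m²·s⁻¹.
Each option:
  A. J·s = N·m·s = kg·m²·s⁻¹  ← same
  B. [kg·m²·s⁻¹] · [s⁻¹] = kg·m²·s⁻²
  C. [kg·m²·s⁻²] / [m·s⁻¹] = kg·m·s⁻¹
  D. [m²] · [kg] = kg·m²
  E. [m²] · [s⁻¹] = m²·s⁻¹
Only A. matches kg·m²·s⁻¹.

A.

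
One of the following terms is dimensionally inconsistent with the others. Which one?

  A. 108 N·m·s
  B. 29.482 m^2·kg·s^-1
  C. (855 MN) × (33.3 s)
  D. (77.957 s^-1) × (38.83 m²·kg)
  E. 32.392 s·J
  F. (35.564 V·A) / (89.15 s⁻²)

Dimensions:
  A. N·m·s = kg·m·s⁻²·m·s = kg·m²·s⁻¹
  B. kg·m²·s⁻¹
  C. [kg·m·s⁻²] · [s] = kg·m·s⁻¹
  D. [s⁻¹] · [kg·m²] = kg·m²·s⁻¹
  E. J·s = N·m·s = kg·m²·s⁻¹
  F. [kg·m²·s⁻³] / [s⁻²] = kg·m²·s⁻¹
All reduce to kg·m²·s⁻¹ except C., which is kg·m·s⁻¹.

C.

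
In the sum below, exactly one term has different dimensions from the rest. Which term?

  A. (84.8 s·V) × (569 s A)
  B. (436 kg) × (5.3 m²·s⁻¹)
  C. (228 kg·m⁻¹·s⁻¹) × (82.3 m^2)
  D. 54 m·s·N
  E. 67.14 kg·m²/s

C.

Dimensions:
  A. [kg·m²·s⁻²·A⁻¹] · [s·A] = kg·m²·s⁻¹
  B. [kg] · [m²·s⁻¹] = kg·m²·s⁻¹
  C. [kg·m⁻¹·s⁻¹] · [m²] = kg·m·s⁻¹
  D. N·m·s = kg·m·s⁻²·m·s = kg·m²·s⁻¹
  E. kg·m²·s⁻¹
All reduce to kg·m²·s⁻¹ except C., which is kg·m·s⁻¹.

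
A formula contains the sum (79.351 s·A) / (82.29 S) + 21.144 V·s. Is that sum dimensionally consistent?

Dimensions:
  (79.351 s·A) / (82.29 S):  [s·A] / [kg⁻¹·m⁻²·s³·A²] = kg·m²·s⁻²·A⁻¹
  21.144 V·s:  V·s = J·C⁻¹·s = kg·m²·s⁻²·A⁻¹
Both are kg·m²·s⁻²·A⁻¹, so they have the same dimensions and can be added.

Yes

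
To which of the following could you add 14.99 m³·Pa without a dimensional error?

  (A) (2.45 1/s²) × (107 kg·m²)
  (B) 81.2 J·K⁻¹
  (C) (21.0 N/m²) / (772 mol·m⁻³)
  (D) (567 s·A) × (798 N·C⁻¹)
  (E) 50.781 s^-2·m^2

Reference: Pa·m³ = N·m⁻²·m³ = kg·m²·s⁻².
Each option:
  (A) [s⁻²] · [kg·m²] = kg·m²·s⁻²  ← same
  (B) J·K⁻¹ = N·m·K⁻¹ = kg·m²·s⁻²·K⁻¹
  (C) [kg·m⁻¹·s⁻²] / [m⁻³·mol] = kg·m²·s⁻²·mol⁻¹
  (D) [s·A] · [kg·m·s⁻³·A⁻¹] = kg·m·s⁻²
  (E) m²·s⁻²
Only (A) matches kg·m²·s⁻².

(A)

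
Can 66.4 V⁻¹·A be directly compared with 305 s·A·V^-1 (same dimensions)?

Work out the base dimensions of each:
  66.4 V⁻¹·A:  A·V⁻¹ = A·(J·C⁻¹)⁻¹ = kg⁻¹·m⁻²·s³·A²
  305 s·A·V^-1:  A·s·V⁻¹ = A·s·(J·C⁻¹)⁻¹ = kg⁻¹·m⁻²·s⁴·A²
kg⁻¹·m⁻²·s³·A² ≠ kg⁻¹·m⁻²·s⁴·A², so they cannot be added.

No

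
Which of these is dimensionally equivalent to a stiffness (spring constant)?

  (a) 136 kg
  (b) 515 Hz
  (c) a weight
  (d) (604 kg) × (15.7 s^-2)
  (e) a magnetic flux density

Reference: [stiffness (spring constant)] = kg·s⁻².
Each option:
  (a) kg
  (b) Hz = s⁻¹
  (c) [weight] = kg·m·s⁻²
  (d) [kg] · [s⁻²] = kg·s⁻²  ← same
  (e) [magnetic flux density] = kg·s⁻²·A⁻¹
Only (d) matches kg·s⁻².

(d)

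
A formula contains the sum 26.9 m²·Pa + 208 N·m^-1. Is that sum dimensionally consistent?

No

Work out the base dimensions of each:
  26.9 m²·Pa:  Pa·m² = N·m⁻²·m² = kg·m·s⁻²
  208 N·m^-1:  N·m⁻¹ = kg·m·s⁻²·m⁻¹ = kg·s⁻²
kg·m·s⁻² ≠ kg·s⁻², so they cannot be added.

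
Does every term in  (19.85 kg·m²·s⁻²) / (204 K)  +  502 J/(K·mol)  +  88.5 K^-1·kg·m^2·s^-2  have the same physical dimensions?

Expand each in SI base units:
  (19.85 kg·m²·s⁻²) / (204 K):  [kg·m²·s⁻²] / [K] = kg·m²·s⁻²·K⁻¹
  502 J/(K·mol):  J·mol⁻¹·K⁻¹ = N·m·mol⁻¹·K⁻¹ = kg·m²·s⁻²·K⁻¹·mol⁻¹
  88.5 K^-1·kg·m^2·s^-2:  kg·m²·s⁻²·K⁻¹
The terms do not share a single dimension (kg·m²·s⁻²·K⁻¹ vs kg·m²·s⁻²·K⁻¹·mol⁻¹).

No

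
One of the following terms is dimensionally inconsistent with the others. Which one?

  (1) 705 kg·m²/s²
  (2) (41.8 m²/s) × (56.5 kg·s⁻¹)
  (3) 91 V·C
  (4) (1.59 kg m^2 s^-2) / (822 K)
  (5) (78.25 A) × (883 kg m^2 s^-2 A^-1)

(4)

Expand each in SI base units:
  (1) kg·m²·s⁻²
  (2) [m²·s⁻¹] · [kg·s⁻¹] = kg·m²·s⁻²
  (3) C·V = s·A·J·C⁻¹ = kg·m²·s⁻²
  (4) [kg·m²·s⁻²] / [K] = kg·m²·s⁻²·K⁻¹
  (5) [A] · [kg·m²·s⁻²·A⁻¹] = kg·m²·s⁻²
All reduce to kg·m²·s⁻² except (4), which is kg·m²·s⁻²·K⁻¹.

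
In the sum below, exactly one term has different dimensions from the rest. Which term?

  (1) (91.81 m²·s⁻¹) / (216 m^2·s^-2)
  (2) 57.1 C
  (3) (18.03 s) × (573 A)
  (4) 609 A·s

(1)

Dimensions:
  (1) [m²·s⁻¹] / [m²·s⁻²] = s
  (2) C = s·A
  (3) [s] · [A] = s·A
  (4) A·s = s·A
All reduce to s·A except (1), which is s.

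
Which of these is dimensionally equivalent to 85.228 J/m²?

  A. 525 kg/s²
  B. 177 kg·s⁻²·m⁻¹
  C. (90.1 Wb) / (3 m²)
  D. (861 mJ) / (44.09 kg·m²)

Reference: J·m⁻² = N·m·m⁻² = kg·s⁻².
Each option:
  A. kg·s⁻²  ← same
  B. kg·m⁻¹·s⁻²
  C. [kg·m²·s⁻²·A⁻¹] / [m²] = kg·s⁻²·A⁻¹
  D. [kg·m²·s⁻²] / [kg·m²] = s⁻²
Only A. matches kg·s⁻².

A.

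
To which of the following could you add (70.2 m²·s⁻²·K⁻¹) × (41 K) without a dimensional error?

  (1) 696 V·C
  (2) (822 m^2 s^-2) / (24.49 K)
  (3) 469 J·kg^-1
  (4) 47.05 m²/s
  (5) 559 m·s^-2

(3)

Reference: [m²·s⁻²·K⁻¹] · [K] = m²·s⁻².
Each option:
  (1) C·V = s·A·J·C⁻¹ = kg·m²·s⁻²
  (2) [m²·s⁻²] / [K] = m²·s⁻²·K⁻¹
  (3) J·kg⁻¹ = N·m·kg⁻¹ = m²·s⁻²  ← same
  (4) m²·s⁻¹
  (5) m·s⁻²
Only (3) matches m²·s⁻².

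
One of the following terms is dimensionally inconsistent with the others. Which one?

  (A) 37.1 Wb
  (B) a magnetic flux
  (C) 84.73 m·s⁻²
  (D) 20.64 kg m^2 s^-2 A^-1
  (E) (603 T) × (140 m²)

(C)

Dimensions:
  (A) Wb = V·s = kg·m²·s⁻²·A⁻¹
  (B) [magnetic flux] = kg·m²·s⁻²·A⁻¹
  (C) m·s⁻²
  (D) kg·m²·s⁻²·A⁻¹
  (E) [kg·s⁻²·A⁻¹] · [m²] = kg·m²·s⁻²·A⁻¹
All reduce to kg·m²·s⁻²·A⁻¹ except (C), which is m·s⁻².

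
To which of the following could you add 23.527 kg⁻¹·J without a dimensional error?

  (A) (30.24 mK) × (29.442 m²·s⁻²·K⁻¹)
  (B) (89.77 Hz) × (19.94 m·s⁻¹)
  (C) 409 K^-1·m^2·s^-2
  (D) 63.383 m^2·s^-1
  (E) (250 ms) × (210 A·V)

Reference: J·kg⁻¹ = N·m·kg⁻¹ = m²·s⁻².
Each option:
  (A) [K] · [m²·s⁻²·K⁻¹] = m²·s⁻²  ← same
  (B) [s⁻¹] · [m·s⁻¹] = m·s⁻²
  (C) m²·s⁻²·K⁻¹
  (D) m²·s⁻¹
  (E) [s] · [kg·m²·s⁻³] = kg·m²·s⁻²
Only (A) matches m²·s⁻².

(A)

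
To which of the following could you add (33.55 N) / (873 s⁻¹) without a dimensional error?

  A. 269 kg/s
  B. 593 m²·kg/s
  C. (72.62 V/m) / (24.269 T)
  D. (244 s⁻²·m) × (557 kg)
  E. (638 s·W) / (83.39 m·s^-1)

E.

Reference: [kg·m·s⁻²] / [s⁻¹] = kg·m·s⁻¹.
Each option:
  A. kg·s⁻¹
  B. kg·m²·s⁻¹
  C. [kg·m·s⁻³·A⁻¹] / [kg·s⁻²·A⁻¹] = m·s⁻¹
  D. [m·s⁻²] · [kg] = kg·m·s⁻²
  E. [kg·m²·s⁻²] / [m·s⁻¹] = kg·m·s⁻¹  ← same
Only E. matches kg·m·s⁻¹.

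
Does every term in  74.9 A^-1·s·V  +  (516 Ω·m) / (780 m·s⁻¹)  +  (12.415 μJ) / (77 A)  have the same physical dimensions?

Dimensions:
  74.9 A^-1·s·V:  V·s·A⁻¹ = J·C⁻¹·s·A⁻¹ = kg·m²·s⁻²·A⁻²
  (516 Ω·m) / (780 m·s⁻¹):  [kg·m³·s⁻³·A⁻²] / [m·s⁻¹] = kg·m²·s⁻²·A⁻²
  (12.415 μJ) / (77 A):  [kg·m²·s⁻²] / [A] = kg·m²·s⁻²·A⁻¹
The terms do not share a single dimension (kg·m²·s⁻²·A⁻² vs kg·m²·s⁻²·A⁻¹).

No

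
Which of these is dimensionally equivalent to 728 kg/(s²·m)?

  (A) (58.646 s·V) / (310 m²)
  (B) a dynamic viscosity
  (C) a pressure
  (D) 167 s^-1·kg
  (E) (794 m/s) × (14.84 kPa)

(C)

Reference: kg·m⁻¹·s⁻².
Each option:
  (A) [kg·m²·s⁻²·A⁻¹] / [m²] = kg·s⁻²·A⁻¹
  (B) [dynamic viscosity] = kg·m⁻¹·s⁻¹
  (C) [pressure] = kg·m⁻¹·s⁻²  ← same
  (D) kg·s⁻¹
  (E) [m·s⁻¹] · [kg·m⁻¹·s⁻²] = kg·s⁻³
Only (C) matches kg·m⁻¹·s⁻².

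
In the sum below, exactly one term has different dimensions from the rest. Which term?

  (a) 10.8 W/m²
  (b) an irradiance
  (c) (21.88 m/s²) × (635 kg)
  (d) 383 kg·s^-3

(c)

Reduce each to base SI dimensions:
  (a) W·m⁻² = J·s⁻¹·m⁻² = kg·s⁻³
  (b) [irradiance] = kg·s⁻³
  (c) [m·s⁻²] · [kg] = kg·m·s⁻²
  (d) kg·s⁻³
All reduce to kg·s⁻³ except (c), which is kg·m·s⁻².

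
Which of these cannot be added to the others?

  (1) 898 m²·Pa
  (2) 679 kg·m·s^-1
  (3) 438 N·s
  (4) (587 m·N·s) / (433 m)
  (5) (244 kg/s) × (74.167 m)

Work out the base dimensions of each:
  (1) Pa·m² = N·m⁻²·m² = kg·m·s⁻²
  (2) kg·m·s⁻¹
  (3) N·s = kg·m·s⁻²·s = kg·m·s⁻¹
  (4) [kg·m²·s⁻¹] / [m] = kg·m·s⁻¹
  (5) [kg·s⁻¹] · [m] = kg·m·s⁻¹
All reduce to kg·m·s⁻¹ except (1), which is kg·m·s⁻².

(1)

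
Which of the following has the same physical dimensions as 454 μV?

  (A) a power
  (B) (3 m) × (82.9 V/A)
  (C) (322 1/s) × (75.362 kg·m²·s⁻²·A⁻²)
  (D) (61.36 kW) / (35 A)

(D)

Reference: V = J·C⁻¹ = kg·m²·s⁻³·A⁻¹.
Each option:
  (A) [power] = kg·m²·s⁻³
  (B) [m] · [kg·m²·s⁻³·A⁻²] = kg·m³·s⁻³·A⁻²
  (C) [s⁻¹] · [kg·m²·s⁻²·A⁻²] = kg·m²·s⁻³·A⁻²
  (D) [kg·m²·s⁻³] / [A] = kg·m²·s⁻³·A⁻¹  ← same
Only (D) matches kg·m²·s⁻³·A⁻¹.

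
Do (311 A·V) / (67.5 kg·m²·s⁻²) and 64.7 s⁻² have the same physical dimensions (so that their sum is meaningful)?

Work out the base dimensions of each:
  (311 A·V) / (67.5 kg·m²·s⁻²):  [kg·m²·s⁻³] / [kg·m²·s⁻²] = s⁻¹
  64.7 s⁻²:  s⁻²
s⁻¹ ≠ s⁻², so they cannot be added.

No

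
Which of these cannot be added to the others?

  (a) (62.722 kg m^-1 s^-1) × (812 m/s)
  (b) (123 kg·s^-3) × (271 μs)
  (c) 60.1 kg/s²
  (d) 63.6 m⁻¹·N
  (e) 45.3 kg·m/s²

In SI base units:
  (a) [kg·m⁻¹·s⁻¹] · [m·s⁻¹] = kg·s⁻²
  (b) [kg·s⁻³] · [s] = kg·s⁻²
  (c) kg·s⁻²
  (d) N·m⁻¹ = kg·m·s⁻²·m⁻¹ = kg·s⁻²
  (e) kg·m·s⁻²
All reduce to kg·s⁻² except (e), which is kg·m·s⁻².

(e)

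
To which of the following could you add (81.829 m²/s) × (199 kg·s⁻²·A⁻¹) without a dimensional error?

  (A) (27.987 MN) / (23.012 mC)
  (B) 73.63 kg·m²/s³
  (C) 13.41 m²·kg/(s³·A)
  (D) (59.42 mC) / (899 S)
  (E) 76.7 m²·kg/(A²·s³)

Reference: [m²·s⁻¹] · [kg·s⁻²·A⁻¹] = kg·m²·s⁻³·A⁻¹.
Each option:
  (A) [kg·m·s⁻²] / [s·A] = kg·m·s⁻³·A⁻¹
  (B) kg·m²·s⁻³
  (C) kg·m²·s⁻³·A⁻¹  ← same
  (D) [s·A] / [kg⁻¹·m⁻²·s³·A²] = kg·m²·s⁻²·A⁻¹
  (E) kg·m²·s⁻³·A⁻²
Only (C) matches kg·m²·s⁻³·A⁻¹.

(C)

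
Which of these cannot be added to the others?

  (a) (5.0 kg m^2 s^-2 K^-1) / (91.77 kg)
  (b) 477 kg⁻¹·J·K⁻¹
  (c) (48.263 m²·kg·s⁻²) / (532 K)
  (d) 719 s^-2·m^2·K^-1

Reduce each to base SI dimensions:
  (a) [kg·m²·s⁻²·K⁻¹] / [kg] = m²·s⁻²·K⁻¹
  (b) J·kg⁻¹·K⁻¹ = N·m·kg⁻¹·K⁻¹ = m²·s⁻²·K⁻¹
  (c) [kg·m²·s⁻²] / [K] = kg·m²·s⁻²·K⁻¹
  (d) m²·s⁻²·K⁻¹
All reduce to m²·s⁻²·K⁻¹ except (c), which is kg·m²·s⁻²·K⁻¹.

(c)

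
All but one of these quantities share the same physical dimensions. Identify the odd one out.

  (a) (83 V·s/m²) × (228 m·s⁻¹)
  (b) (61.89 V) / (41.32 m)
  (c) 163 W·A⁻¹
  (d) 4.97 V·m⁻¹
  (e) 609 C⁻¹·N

(c)

Expand each in SI base units:
  (a) [kg·s⁻²·A⁻¹] · [m·s⁻¹] = kg·m·s⁻³·A⁻¹
  (b) [kg·m²·s⁻³·A⁻¹] / [m] = kg·m·s⁻³·A⁻¹
  (c) W·A⁻¹ = J·s⁻¹·A⁻¹ = kg·m²·s⁻³·A⁻¹
  (d) V·m⁻¹ = J·C⁻¹·m⁻¹ = kg·m·s⁻³·A⁻¹
  (e) N·C⁻¹ = kg·m·s⁻²·(s·A)⁻¹ = kg·m·s⁻³·A⁻¹
All reduce to kg·m·s⁻³·A⁻¹ except (c), which is kg·m²·s⁻³·A⁻¹.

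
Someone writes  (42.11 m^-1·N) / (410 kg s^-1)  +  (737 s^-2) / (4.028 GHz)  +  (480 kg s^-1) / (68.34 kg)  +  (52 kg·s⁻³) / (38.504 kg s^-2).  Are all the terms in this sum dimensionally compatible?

Yes

Dimensions:
  (42.11 m^-1·N) / (410 kg s^-1):  [kg·s⁻²] / [kg·s⁻¹] = s⁻¹
  (737 s^-2) / (4.028 GHz):  [s⁻²] / [s⁻¹] = s⁻¹
  (480 kg s^-1) / (68.34 kg):  [kg·s⁻¹] / [kg] = s⁻¹
  (52 kg·s⁻³) / (38.504 kg s^-2):  [kg·s⁻³] / [kg·s⁻²] = s⁻¹
Every term reduces to s⁻¹.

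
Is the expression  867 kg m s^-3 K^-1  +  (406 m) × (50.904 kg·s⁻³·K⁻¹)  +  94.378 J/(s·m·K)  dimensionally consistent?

Yes

Expand each in SI base units:
  867 kg m s^-3 K^-1:  kg·m·s⁻³·K⁻¹
  (406 m) × (50.904 kg·s⁻³·K⁻¹):  [m] · [kg·s⁻³·K⁻¹] = kg·m·s⁻³·K⁻¹
  94.378 J/(s·m·K):  J·s⁻¹·m⁻¹·K⁻¹ = N·m·s⁻¹·m⁻¹·K⁻¹ = kg·m·s⁻³·K⁻¹
Every term reduces to kg·m·s⁻³·K⁻¹.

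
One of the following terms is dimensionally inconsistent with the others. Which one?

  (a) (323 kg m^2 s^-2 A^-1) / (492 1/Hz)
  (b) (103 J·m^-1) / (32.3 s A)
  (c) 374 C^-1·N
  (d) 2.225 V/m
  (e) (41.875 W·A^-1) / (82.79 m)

Work out the base dimensions of each:
  (a) [kg·m²·s⁻²·A⁻¹] / [s] = kg·m²·s⁻³·A⁻¹
  (b) [kg·m·s⁻²] / [s·A] = kg·m·s⁻³·A⁻¹
  (c) N·C⁻¹ = kg·m·s⁻²·(s·A)⁻¹ = kg·m·s⁻³·A⁻¹
  (d) V·m⁻¹ = J·C⁻¹·m⁻¹ = kg·m·s⁻³·A⁻¹
  (e) [kg·m²·s⁻³·A⁻¹] / [m] = kg·m·s⁻³·A⁻¹
All reduce to kg·m·s⁻³·A⁻¹ except (a), which is kg·m²·s⁻³·A⁻¹.

(a)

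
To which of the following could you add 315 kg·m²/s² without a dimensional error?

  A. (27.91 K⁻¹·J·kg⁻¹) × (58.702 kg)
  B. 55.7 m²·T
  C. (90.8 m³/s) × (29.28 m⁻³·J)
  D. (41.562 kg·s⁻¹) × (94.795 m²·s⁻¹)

Reference: kg·m²·s⁻².
Each option:
  A. [m²·s⁻²·K⁻¹] · [kg] = kg·m²·s⁻²·K⁻¹
  B. T·m² = Wb·m⁻²·m² = kg·m²·s⁻²·A⁻¹
  C. [m³·s⁻¹] · [kg·m⁻¹·s⁻²] = kg·m²·s⁻³
  D. [kg·s⁻¹] · [m²·s⁻¹] = kg·m²·s⁻²  ← same
Only D. matches kg·m²·s⁻².

D.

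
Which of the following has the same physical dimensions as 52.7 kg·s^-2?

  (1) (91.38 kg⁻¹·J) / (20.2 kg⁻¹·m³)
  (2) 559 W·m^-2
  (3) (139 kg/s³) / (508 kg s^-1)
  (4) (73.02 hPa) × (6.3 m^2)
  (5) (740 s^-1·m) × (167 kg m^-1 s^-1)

Reference: kg·s⁻².
Each option:
  (1) [m²·s⁻²] / [kg⁻¹·m³] = kg·m⁻¹·s⁻²
  (2) W·m⁻² = J·s⁻¹·m⁻² = kg·s⁻³
  (3) [kg·s⁻³] / [kg·s⁻¹] = s⁻²
  (4) [kg·m⁻¹·s⁻²] · [m²] = kg·m·s⁻²
  (5) [m·s⁻¹] · [kg·m⁻¹·s⁻¹] = kg·s⁻²  ← same
Only (5) matches kg·s⁻².

(5)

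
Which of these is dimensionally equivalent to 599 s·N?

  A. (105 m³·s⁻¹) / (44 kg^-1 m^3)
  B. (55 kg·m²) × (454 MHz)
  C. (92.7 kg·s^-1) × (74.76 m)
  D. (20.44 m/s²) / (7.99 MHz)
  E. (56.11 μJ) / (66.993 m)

Reference: N·s = kg·m·s⁻²·s = kg·m·s⁻¹.
Each option:
  A. [m³·s⁻¹] / [kg⁻¹·m³] = kg·s⁻¹
  B. [kg·m²] · [s⁻¹] = kg·m²·s⁻¹
  C. [kg·s⁻¹] · [m] = kg·m·s⁻¹  ← same
  D. [m·s⁻²] / [s⁻¹] = m·s⁻¹
  E. [kg·m²·s⁻²] / [m] = kg·m·s⁻²
Only C. matches kg·m·s⁻¹.

C.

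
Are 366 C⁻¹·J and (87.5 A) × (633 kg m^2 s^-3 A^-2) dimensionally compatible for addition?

Yes

In SI base units:
  366 C⁻¹·J:  J·C⁻¹ = N·m·(s·A)⁻¹ = kg·m²·s⁻³·A⁻¹
  (87.5 A) × (633 kg m^2 s^-3 A^-2):  [A] · [kg·m²·s⁻³·A⁻²] = kg·m²·s⁻³·A⁻¹
Both are kg·m²·s⁻³·A⁻¹, so they have the same dimensions and can be added.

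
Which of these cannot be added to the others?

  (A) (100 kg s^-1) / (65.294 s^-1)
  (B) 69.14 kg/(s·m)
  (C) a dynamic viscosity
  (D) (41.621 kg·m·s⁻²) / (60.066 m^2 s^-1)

(A)

In SI base units:
  (A) [kg·s⁻¹] / [s⁻¹] = kg
  (B) kg·m⁻¹·s⁻¹
  (C) [dynamic viscosity] = kg·m⁻¹·s⁻¹
  (D) [kg·m·s⁻²] / [m²·s⁻¹] = kg·m⁻¹·s⁻¹
All reduce to kg·m⁻¹·s⁻¹ except (A), which is kg.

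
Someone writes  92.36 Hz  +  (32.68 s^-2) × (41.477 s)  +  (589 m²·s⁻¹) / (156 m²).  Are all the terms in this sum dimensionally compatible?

Dimensions:
  92.36 Hz:  Hz = s⁻¹
  (32.68 s^-2) × (41.477 s):  [s⁻²] · [s] = s⁻¹
  (589 m²·s⁻¹) / (156 m²):  [m²·s⁻¹] / [m²] = s⁻¹
Every term reduces to s⁻¹.

Yes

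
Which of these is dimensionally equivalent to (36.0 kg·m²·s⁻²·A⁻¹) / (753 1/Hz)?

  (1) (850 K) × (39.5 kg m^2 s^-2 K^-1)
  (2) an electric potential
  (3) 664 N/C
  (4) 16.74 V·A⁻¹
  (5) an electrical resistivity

Reference: [kg·m²·s⁻²·A⁻¹] / [s] = kg·m²·s⁻³·A⁻¹.
Each option:
  (1) [K] · [kg·m²·s⁻²·K⁻¹] = kg·m²·s⁻²
  (2) [electric potential] = kg·m²·s⁻³·A⁻¹  ← same
  (3) N·C⁻¹ = kg·m·s⁻²·(s·A)⁻¹ = kg·m·s⁻³·A⁻¹
  (4) V·A⁻¹ = J·C⁻¹·A⁻¹ = kg·m²·s⁻³·A⁻²
  (5) [electrical resistivity] = kg·m³·s⁻³·A⁻²
Only (2) matches kg·m²·s⁻³·A⁻¹.

(2)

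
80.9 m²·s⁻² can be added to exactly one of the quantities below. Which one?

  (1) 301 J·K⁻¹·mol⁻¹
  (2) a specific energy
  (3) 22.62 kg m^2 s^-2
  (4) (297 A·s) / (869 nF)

Reference: m²·s⁻².
Each option:
  (1) J·mol⁻¹·K⁻¹ = N·m·mol⁻¹·K⁻¹ = kg·m²·s⁻²·K⁻¹·mol⁻¹
  (2) [specific energy] = m²·s⁻²  ← same
  (3) kg·m²·s⁻²
  (4) [s·A] / [kg⁻¹·m⁻²·s⁴·A²] = kg·m²·s⁻³·A⁻¹
Only (2) matches m²·s⁻².

(2)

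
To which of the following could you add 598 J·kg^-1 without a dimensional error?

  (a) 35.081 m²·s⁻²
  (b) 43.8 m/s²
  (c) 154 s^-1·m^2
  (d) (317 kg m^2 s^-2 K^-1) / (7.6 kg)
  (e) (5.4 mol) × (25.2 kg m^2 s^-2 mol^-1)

(a)

Reference: J·kg⁻¹ = N·m·kg⁻¹ = m²·s⁻².
Each option:
  (a) m²·s⁻²  ← same
  (b) m·s⁻²
  (c) m²·s⁻¹
  (d) [kg·m²·s⁻²·K⁻¹] / [kg] = m²·s⁻²·K⁻¹
  (e) [mol] · [kg·m²·s⁻²·mol⁻¹] = kg·m²·s⁻²
Only (a) matches m²·s⁻².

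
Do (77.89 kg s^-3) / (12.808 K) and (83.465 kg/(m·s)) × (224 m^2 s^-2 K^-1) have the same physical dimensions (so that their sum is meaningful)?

No

Dimensions:
  (77.89 kg s^-3) / (12.808 K):  [kg·s⁻³] / [K] = kg·s⁻³·K⁻¹
  (83.465 kg/(m·s)) × (224 m^2 s^-2 K^-1):  [kg·m⁻¹·s⁻¹] · [m²·s⁻²·K⁻¹] = kg·m·s⁻³·K⁻¹
kg·s⁻³·K⁻¹ ≠ kg·m·s⁻³·K⁻¹, so they cannot be added.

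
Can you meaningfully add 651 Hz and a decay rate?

Yes

Reduce each to base SI dimensions:
  651 Hz:  Hz = s⁻¹
  a decay rate:  [decay rate] = s⁻¹
Both are s⁻¹, so they have the same dimensions and can be added.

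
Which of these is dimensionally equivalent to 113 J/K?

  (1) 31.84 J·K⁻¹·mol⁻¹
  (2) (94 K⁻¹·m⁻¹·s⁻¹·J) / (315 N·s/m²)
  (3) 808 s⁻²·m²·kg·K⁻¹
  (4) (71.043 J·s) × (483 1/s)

(3)

Reference: J·K⁻¹ = N·m·K⁻¹ = kg·m²·s⁻²·K⁻¹.
Each option:
  (1) J·mol⁻¹·K⁻¹ = N·m·mol⁻¹·K⁻¹ = kg·m²·s⁻²·K⁻¹·mol⁻¹
  (2) [kg·m·s⁻³·K⁻¹] / [kg·m⁻¹·s⁻¹] = m²·s⁻²·K⁻¹
  (3) kg·m²·s⁻²·K⁻¹  ← same
  (4) [kg·m²·s⁻¹] · [s⁻¹] = kg·m²·s⁻²
Only (3) matches kg·m²·s⁻²·K⁻¹.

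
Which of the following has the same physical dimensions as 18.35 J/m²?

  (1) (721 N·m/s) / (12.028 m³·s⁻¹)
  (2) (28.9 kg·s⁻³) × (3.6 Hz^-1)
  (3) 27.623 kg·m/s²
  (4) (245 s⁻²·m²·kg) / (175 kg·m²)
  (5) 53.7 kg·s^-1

Reference: J·m⁻² = N·m·m⁻² = kg·s⁻².
Each option:
  (1) [kg·m²·s⁻³] / [m³·s⁻¹] = kg·m⁻¹·s⁻²
  (2) [kg·s⁻³] · [s] = kg·s⁻²  ← same
  (3) kg·m·s⁻²
  (4) [kg·m²·s⁻²] / [kg·m²] = s⁻²
  (5) kg·s⁻¹
Only (2) matches kg·s⁻².

(2)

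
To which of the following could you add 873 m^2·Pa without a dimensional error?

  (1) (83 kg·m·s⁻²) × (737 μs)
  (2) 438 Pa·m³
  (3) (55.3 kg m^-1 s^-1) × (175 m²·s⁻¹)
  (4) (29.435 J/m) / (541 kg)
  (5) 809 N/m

Reference: Pa·m² = N·m⁻²·m² = kg·m·s⁻².
Each option:
  (1) [kg·m·s⁻²] · [s] = kg·m·s⁻¹
  (2) Pa·m³ = N·m⁻²·m³ = kg·m²·s⁻²
  (3) [kg·m⁻¹·s⁻¹] · [m²·s⁻¹] = kg·m·s⁻²  ← same
  (4) [kg·m·s⁻²] / [kg] = m·s⁻²
  (5) N·m⁻¹ = kg·m·s⁻²·m⁻¹ = kg·s⁻²
Only (3) matches kg·m·s⁻².

(3)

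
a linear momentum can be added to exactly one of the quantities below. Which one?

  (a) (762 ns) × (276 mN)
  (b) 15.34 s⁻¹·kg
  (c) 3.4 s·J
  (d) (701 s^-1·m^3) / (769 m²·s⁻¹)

Reference: [linear momentum] = kg·m·s⁻¹.
Each option:
  (a) [s] · [kg·m·s⁻²] = kg·m·s⁻¹  ← same
  (b) kg·s⁻¹
  (c) J·s = N·m·s = kg·m²·s⁻¹
  (d) [m³·s⁻¹] / [m²·s⁻¹] = m
Only (a) matches kg·m·s⁻¹.

(a)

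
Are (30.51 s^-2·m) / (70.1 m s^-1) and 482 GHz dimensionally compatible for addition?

Yes

Work out the base dimensions of each:
  (30.51 s^-2·m) / (70.1 m s^-1):  [m·s⁻²] / [m·s⁻¹] = s⁻¹
  482 GHz:  Hz = s⁻¹
Both are s⁻¹, so they have the same dimensions and can be added.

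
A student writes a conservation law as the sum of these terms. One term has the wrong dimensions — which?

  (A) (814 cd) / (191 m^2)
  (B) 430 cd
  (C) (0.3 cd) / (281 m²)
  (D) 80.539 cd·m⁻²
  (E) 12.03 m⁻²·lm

(B)

Dimensions:
  (A) [cd] / [m²] = m⁻²·cd
  (B) cd
  (C) [cd] / [m²] = m⁻²·cd
  (D) cd·m⁻² = m⁻²·cd
  (E) lm·m⁻² = cd·m⁻² = m⁻²·cd
All reduce to m⁻²·cd except (B), which is cd.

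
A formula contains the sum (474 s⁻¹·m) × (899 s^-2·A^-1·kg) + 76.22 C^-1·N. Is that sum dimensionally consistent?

Expand each in SI base units:
  (474 s⁻¹·m) × (899 s^-2·A^-1·kg):  [m·s⁻¹] · [kg·s⁻²·A⁻¹] = kg·m·s⁻³·A⁻¹
  76.22 C^-1·N:  N·C⁻¹ = kg·m·s⁻²·(s·A)⁻¹ = kg·m·s⁻³·A⁻¹
Both are kg·m·s⁻³·A⁻¹, so they have the same dimensions and can be added.

Yes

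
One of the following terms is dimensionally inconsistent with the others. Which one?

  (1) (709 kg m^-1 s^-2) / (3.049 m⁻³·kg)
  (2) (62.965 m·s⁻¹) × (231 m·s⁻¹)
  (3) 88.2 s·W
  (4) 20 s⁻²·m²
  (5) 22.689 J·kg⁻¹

(3)

Dimensions:
  (1) [kg·m⁻¹·s⁻²] / [kg·m⁻³] = m²·s⁻²
  (2) [m·s⁻¹] · [m·s⁻¹] = m²·s⁻²
  (3) W·s = J·s⁻¹·s = kg·m²·s⁻²
  (4) m²·s⁻²
  (5) J·kg⁻¹ = N·m·kg⁻¹ = m²·s⁻²
All reduce to m²·s⁻² except (3), which is kg·m²·s⁻².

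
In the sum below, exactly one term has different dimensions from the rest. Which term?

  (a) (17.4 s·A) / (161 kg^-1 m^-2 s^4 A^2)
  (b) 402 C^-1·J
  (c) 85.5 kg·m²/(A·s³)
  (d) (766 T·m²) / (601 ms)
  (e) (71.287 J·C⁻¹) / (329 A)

Work out the base dimensions of each:
  (a) [s·A] / [kg⁻¹·m⁻²·s⁴·A²] = kg·m²·s⁻³·A⁻¹
  (b) J·C⁻¹ = N·m·(s·A)⁻¹ = kg·m²·s⁻³·A⁻¹
  (c) kg·m²·s⁻³·A⁻¹
  (d) [kg·m²·s⁻²·A⁻¹] / [s] = kg·m²·s⁻³·A⁻¹
  (e) [kg·m²·s⁻³·A⁻¹] / [A] = kg·m²·s⁻³·A⁻²
All reduce to kg·m²·s⁻³·A⁻¹ except (e), which is kg·m²·s⁻³·A⁻².

(e)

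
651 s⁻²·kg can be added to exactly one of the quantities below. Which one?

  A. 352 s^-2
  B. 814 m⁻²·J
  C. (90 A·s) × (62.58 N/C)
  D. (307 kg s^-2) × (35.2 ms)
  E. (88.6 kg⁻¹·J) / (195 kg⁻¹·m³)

B.

Reference: kg·s⁻².
Each option:
  A. s⁻²
  B. J·m⁻² = N·m·m⁻² = kg·s⁻²  ← same
  C. [s·A] · [kg·m·s⁻³·A⁻¹] = kg·m·s⁻²
  D. [kg·s⁻²] · [s] = kg·s⁻¹
  E. [m²·s⁻²] / [kg⁻¹·m³] = kg·m⁻¹·s⁻²
Only B. matches kg·s⁻².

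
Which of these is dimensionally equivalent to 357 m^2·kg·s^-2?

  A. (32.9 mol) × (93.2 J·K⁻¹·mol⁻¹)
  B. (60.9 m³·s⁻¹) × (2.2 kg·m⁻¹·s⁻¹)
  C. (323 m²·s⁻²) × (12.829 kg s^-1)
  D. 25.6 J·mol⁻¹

B.

Reference: kg·m²·s⁻².
Each option:
  A. [mol] · [kg·m²·s⁻²·K⁻¹·mol⁻¹] = kg·m²·s⁻²·K⁻¹
  B. [m³·s⁻¹] · [kg·m⁻¹·s⁻¹] = kg·m²·s⁻²  ← same
  C. [m²·s⁻²] · [kg·s⁻¹] = kg·m²·s⁻³
  D. J·mol⁻¹ = N·m·mol⁻¹ = kg·m²·s⁻²·mol⁻¹
Only B. matches kg·m²·s⁻².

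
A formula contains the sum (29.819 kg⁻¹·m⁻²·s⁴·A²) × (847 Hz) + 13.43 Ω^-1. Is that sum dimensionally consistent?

Dimensions:
  (29.819 kg⁻¹·m⁻²·s⁴·A²) × (847 Hz):  [kg⁻¹·m⁻²·s⁴·A²] · [s⁻¹] = kg⁻¹·m⁻²·s³·A²
  13.43 Ω^-1:  Ω⁻¹ = (V·A⁻¹)⁻¹ = kg⁻¹·m⁻²·s³·A²
Both are kg⁻¹·m⁻²·s³·A², so they have the same dimensions and can be added.

Yes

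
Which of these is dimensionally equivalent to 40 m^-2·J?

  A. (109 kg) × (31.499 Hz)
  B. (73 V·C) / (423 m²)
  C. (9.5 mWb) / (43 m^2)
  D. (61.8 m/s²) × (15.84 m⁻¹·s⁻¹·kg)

Reference: J·m⁻² = N·m·m⁻² = kg·s⁻².
Each option:
  A. [kg] · [s⁻¹] = kg·s⁻¹
  B. [kg·m²·s⁻²] / [m²] = kg·s⁻²  ← same
  C. [kg·m²·s⁻²·A⁻¹] / [m²] = kg·s⁻²·A⁻¹
  D. [m·s⁻²] · [kg·m⁻¹·s⁻¹] = kg·s⁻³
Only B. matches kg·s⁻².

B.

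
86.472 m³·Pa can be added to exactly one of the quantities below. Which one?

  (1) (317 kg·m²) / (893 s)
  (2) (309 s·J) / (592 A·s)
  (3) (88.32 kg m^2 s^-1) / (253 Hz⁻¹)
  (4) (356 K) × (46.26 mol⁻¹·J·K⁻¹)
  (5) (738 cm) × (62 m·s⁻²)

(3)

Reference: Pa·m³ = N·m⁻²·m³ = kg·m²·s⁻².
Each option:
  (1) [kg·m²] / [s] = kg·m²·s⁻¹
  (2) [kg·m²·s⁻¹] / [s·A] = kg·m²·s⁻²·A⁻¹
  (3) [kg·m²·s⁻¹] / [s] = kg·m²·s⁻²  ← same
  (4) [K] · [kg·m²·s⁻²·K⁻¹·mol⁻¹] = kg·m²·s⁻²·mol⁻¹
  (5) [m] · [m·s⁻²] = m²·s⁻²
Only (3) matches kg·m²·s⁻².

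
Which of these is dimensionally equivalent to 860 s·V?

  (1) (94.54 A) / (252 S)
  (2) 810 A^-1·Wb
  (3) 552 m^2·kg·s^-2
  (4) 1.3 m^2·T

Reference: V·s = J·C⁻¹·s = kg·m²·s⁻²·A⁻¹.
Each option:
  (1) [A] / [kg⁻¹·m⁻²·s³·A²] = kg·m²·s⁻³·A⁻¹
  (2) Wb·A⁻¹ = V·s·A⁻¹ = kg·m²·s⁻²·A⁻²
  (3) kg·m²·s⁻²
  (4) T·m² = Wb·m⁻²·m² = kg·m²·s⁻²·A⁻¹  ← same
Only (4) matches kg·m²·s⁻²·A⁻¹.

(4)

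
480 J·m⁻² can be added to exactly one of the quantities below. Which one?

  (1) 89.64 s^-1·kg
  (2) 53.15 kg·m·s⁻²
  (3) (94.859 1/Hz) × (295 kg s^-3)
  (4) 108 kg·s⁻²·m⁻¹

(3)

Reference: J·m⁻² = N·m·m⁻² = kg·s⁻².
Each option:
  (1) kg·s⁻¹
  (2) kg·m·s⁻²
  (3) [s] · [kg·s⁻³] = kg·s⁻²  ← same
  (4) kg·m⁻¹·s⁻²
Only (3) matches kg·s⁻².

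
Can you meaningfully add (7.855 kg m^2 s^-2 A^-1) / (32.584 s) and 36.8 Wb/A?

Reduce each to base SI dimensions:
  (7.855 kg m^2 s^-2 A^-1) / (32.584 s):  [kg·m²·s⁻²·A⁻¹] / [s] = kg·m²·s⁻³·A⁻¹
  36.8 Wb/A:  Wb·A⁻¹ = V·s·A⁻¹ = kg·m²·s⁻²·A⁻²
kg·m²·s⁻³·A⁻¹ ≠ kg·m²·s⁻²·A⁻², so they cannot be added.

No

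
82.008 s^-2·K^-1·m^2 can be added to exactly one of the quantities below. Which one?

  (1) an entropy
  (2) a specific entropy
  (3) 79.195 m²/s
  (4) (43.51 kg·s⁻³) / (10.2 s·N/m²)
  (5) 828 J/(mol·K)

Reference: m²·s⁻²·K⁻¹.
Each option:
  (1) [entropy] = kg·m²·s⁻²·K⁻¹
  (2) [specific entropy] = m²·s⁻²·K⁻¹  ← same
  (3) m²·s⁻¹
  (4) [kg·s⁻³] / [kg·m⁻¹·s⁻¹] = m·s⁻²
  (5) J·mol⁻¹·K⁻¹ = N·m·mol⁻¹·K⁻¹ = kg·m²·s⁻²·K⁻¹·mol⁻¹
Only (2) matches m²·s⁻²·K⁻¹.

(2)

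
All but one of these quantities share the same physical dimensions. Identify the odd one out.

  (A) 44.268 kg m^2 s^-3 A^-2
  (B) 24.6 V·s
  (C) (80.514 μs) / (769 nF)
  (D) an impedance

Expand each in SI base units:
  (A) kg·m²·s⁻³·A⁻²
  (B) V·s = J·C⁻¹·s = kg·m²·s⁻²·A⁻¹
  (C) [s] / [kg⁻¹·m⁻²·s⁴·A²] = kg·m²·s⁻³·A⁻²
  (D) [impedance] = kg·m²·s⁻³·A⁻²
All reduce to kg·m²·s⁻³·A⁻² except (B), which is kg·m²·s⁻²·A⁻¹.

(B)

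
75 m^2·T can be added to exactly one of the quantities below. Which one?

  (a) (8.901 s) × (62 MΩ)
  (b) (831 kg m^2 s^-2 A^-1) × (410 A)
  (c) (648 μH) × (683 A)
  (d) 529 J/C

(c)

Reference: T·m² = Wb·m⁻²·m² = kg·m²·s⁻²·A⁻¹.
Each option:
  (a) [s] · [kg·m²·s⁻³·A⁻²] = kg·m²·s⁻²·A⁻²
  (b) [kg·m²·s⁻²·A⁻¹] · [A] = kg·m²·s⁻²
  (c) [kg·m²·s⁻²·A⁻²] · [A] = kg·m²·s⁻²·A⁻¹  ← same
  (d) J·C⁻¹ = N·m·(s·A)⁻¹ = kg·m²·s⁻³·A⁻¹
Only (c) matches kg·m²·s⁻²·A⁻¹.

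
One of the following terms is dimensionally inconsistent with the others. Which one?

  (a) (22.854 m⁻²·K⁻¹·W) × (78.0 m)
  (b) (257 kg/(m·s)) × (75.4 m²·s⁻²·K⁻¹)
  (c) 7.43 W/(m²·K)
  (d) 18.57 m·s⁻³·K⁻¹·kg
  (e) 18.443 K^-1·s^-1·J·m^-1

In SI base units:
  (a) [kg·s⁻³·K⁻¹] · [m] = kg·m·s⁻³·K⁻¹
  (b) [kg·m⁻¹·s⁻¹] · [m²·s⁻²·K⁻¹] = kg·m·s⁻³·K⁻¹
  (c) W·m⁻²·K⁻¹ = J·s⁻¹·m⁻²·K⁻¹ = kg·s⁻³·K⁻¹
  (d) kg·m·s⁻³·K⁻¹
  (e) J·s⁻¹·m⁻¹·K⁻¹ = N·m·s⁻¹·m⁻¹·K⁻¹ = kg·m·s⁻³·K⁻¹
All reduce to kg·m·s⁻³·K⁻¹ except (c), which is kg·s⁻³·K⁻¹.

(c)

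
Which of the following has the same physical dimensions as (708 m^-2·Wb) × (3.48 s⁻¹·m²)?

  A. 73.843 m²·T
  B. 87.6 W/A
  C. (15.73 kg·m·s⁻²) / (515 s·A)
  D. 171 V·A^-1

Reference: [kg·s⁻²·A⁻¹] · [m²·s⁻¹] = kg·m²·s⁻³·A⁻¹.
Each option:
  A. T·m² = Wb·m⁻²·m² = kg·m²·s⁻²·A⁻¹
  B. W·A⁻¹ = J·s⁻¹·A⁻¹ = kg·m²·s⁻³·A⁻¹  ← same
  C. [kg·m·s⁻²] / [s·A] = kg·m·s⁻³·A⁻¹
  D. V·A⁻¹ = J·C⁻¹·A⁻¹ = kg·m²·s⁻³·A⁻²
Only B. matches kg·m²·s⁻³·A⁻¹.

B.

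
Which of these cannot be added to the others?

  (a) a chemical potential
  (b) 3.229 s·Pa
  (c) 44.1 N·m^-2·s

Work out the base dimensions of each:
  (a) [chemical potential] = kg·m²·s⁻²·mol⁻¹
  (b) Pa·s = N·m⁻²·s = kg·m⁻¹·s⁻¹
  (c) N·s·m⁻² = kg·m·s⁻²·s·m⁻² = kg·m⁻¹·s⁻¹
All reduce to kg·m⁻¹·s⁻¹ except (a), which is kg·m²·s⁻²·mol⁻¹.

(a)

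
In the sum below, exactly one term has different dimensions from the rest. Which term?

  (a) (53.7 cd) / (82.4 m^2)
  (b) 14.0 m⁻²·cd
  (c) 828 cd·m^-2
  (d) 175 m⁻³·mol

Dimensions:
  (a) [cd] / [m²] = m⁻²·cd
  (b) m⁻²·cd
  (c) cd·m⁻² = m⁻²·cd
  (d) m⁻³·mol
All reduce to m⁻²·cd except (d), which is m⁻³·mol.

(d)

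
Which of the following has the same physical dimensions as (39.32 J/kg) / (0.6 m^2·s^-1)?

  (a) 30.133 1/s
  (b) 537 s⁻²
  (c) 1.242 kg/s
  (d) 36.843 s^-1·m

Reference: [m²·s⁻²] / [m²·s⁻¹] = s⁻¹.
Each option:
  (a) s⁻¹  ← same
  (b) s⁻²
  (c) kg·s⁻¹
  (d) m·s⁻¹
Only (a) matches s⁻¹.

(a)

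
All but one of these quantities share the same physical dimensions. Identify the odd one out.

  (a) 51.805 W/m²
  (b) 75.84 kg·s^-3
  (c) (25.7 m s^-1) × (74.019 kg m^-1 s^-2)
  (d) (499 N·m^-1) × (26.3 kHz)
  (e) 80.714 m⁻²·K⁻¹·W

In SI base units:
  (a) W·m⁻² = J·s⁻¹·m⁻² = kg·s⁻³
  (b) kg·s⁻³
  (c) [m·s⁻¹] · [kg·m⁻¹·s⁻²] = kg·s⁻³
  (d) [kg·s⁻²] · [s⁻¹] = kg·s⁻³
  (e) W·m⁻²·K⁻¹ = J·s⁻¹·m⁻²·K⁻¹ = kg·s⁻³·K⁻¹
All reduce to kg·s⁻³ except (e), which is kg·s⁻³·K⁻¹.

(e)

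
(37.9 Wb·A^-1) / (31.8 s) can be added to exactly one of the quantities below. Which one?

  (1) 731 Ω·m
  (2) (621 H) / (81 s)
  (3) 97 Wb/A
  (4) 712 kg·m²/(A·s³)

(2)

Reference: [kg·m²·s⁻²·A⁻²] / [s] = kg·m²·s⁻³·A⁻².
Each option:
  (1) Ω·m = V·A⁻¹·m = kg·m³·s⁻³·A⁻²
  (2) [kg·m²·s⁻²·A⁻²] / [s] = kg·m²·s⁻³·A⁻²  ← same
  (3) Wb·A⁻¹ = V·s·A⁻¹ = kg·m²·s⁻²·A⁻²
  (4) kg·m²·s⁻³·A⁻¹
Only (2) matches kg·m²·s⁻³·A⁻².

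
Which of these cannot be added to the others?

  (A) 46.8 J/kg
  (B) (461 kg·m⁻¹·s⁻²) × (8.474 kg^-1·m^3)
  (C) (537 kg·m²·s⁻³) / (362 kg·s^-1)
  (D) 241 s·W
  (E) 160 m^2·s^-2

(D)

Expand each in SI base units:
  (A) J·kg⁻¹ = N·m·kg⁻¹ = m²·s⁻²
  (B) [kg·m⁻¹·s⁻²] · [kg⁻¹·m³] = m²·s⁻²
  (C) [kg·m²·s⁻³] / [kg·s⁻¹] = m²·s⁻²
  (D) W·s = J·s⁻¹·s = kg·m²·s⁻²
  (E) m²·s⁻²
All reduce to m²·s⁻² except (D), which is kg·m²·s⁻².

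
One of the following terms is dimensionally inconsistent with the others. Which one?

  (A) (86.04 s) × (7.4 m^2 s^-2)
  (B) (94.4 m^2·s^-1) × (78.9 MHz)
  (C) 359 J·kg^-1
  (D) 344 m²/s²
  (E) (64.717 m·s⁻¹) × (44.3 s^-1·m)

(A)

Dimensions:
  (A) [s] · [m²·s⁻²] = m²·s⁻¹
  (B) [m²·s⁻¹] · [s⁻¹] = m²·s⁻²
  (C) J·kg⁻¹ = N·m·kg⁻¹ = m²·s⁻²
  (D) m²·s⁻²
  (E) [m·s⁻¹] · [m·s⁻¹] = m²·s⁻²
All reduce to m²·s⁻² except (A), which is m²·s⁻¹.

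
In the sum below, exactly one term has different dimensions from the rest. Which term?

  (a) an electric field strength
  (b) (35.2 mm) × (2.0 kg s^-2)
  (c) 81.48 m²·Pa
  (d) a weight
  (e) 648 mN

(a)

Dimensions:
  (a) [electric field strength] = kg·m·s⁻³·A⁻¹
  (b) [m] · [kg·s⁻²] = kg·m·s⁻²
  (c) Pa·m² = N·m⁻²·m² = kg·m·s⁻²
  (d) [weight] = kg·m·s⁻²
  (e) N = kg·m·s⁻²
All reduce to kg·m·s⁻² except (a), which is kg·m·s⁻³·A⁻¹.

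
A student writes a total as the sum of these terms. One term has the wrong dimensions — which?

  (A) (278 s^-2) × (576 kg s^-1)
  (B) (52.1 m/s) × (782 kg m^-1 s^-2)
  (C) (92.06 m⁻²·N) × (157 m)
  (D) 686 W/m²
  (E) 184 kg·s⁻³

(C)

Reduce each to base SI dimensions:
  (A) [s⁻²] · [kg·s⁻¹] = kg·s⁻³
  (B) [m·s⁻¹] · [kg·m⁻¹·s⁻²] = kg·s⁻³
  (C) [kg·m⁻¹·s⁻²] · [m] = kg·s⁻²
  (D) W·m⁻² = J·s⁻¹·m⁻² = kg·s⁻³
  (E) kg·s⁻³
All reduce to kg·s⁻³ except (C), which is kg·s⁻².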